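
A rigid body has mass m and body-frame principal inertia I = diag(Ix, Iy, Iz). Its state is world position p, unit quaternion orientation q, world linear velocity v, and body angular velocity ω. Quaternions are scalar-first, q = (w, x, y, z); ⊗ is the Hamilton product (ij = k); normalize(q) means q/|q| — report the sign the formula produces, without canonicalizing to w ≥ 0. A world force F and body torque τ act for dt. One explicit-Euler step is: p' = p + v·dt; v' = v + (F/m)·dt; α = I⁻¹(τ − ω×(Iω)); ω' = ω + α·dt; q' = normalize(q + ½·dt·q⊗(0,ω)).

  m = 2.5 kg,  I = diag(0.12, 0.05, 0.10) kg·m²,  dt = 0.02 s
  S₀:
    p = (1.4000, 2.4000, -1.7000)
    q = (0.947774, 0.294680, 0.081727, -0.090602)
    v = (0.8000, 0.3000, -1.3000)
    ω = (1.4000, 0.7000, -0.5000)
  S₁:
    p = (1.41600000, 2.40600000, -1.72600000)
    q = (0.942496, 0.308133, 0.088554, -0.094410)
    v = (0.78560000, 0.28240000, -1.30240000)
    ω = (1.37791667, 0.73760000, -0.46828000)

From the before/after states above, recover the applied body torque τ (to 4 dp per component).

τ = (-0.1500, 0.0800, 0.0900)

rate change Δω = (-0.02208333, 0.03760000, 0.03172000)
ω₀×(Iω₀) = (-0.0175, -0.0140, -0.0686)
τ = I·(Δω/dt) + ω₀×(Iω₀) = (-0.1500, 0.0800, 0.0900)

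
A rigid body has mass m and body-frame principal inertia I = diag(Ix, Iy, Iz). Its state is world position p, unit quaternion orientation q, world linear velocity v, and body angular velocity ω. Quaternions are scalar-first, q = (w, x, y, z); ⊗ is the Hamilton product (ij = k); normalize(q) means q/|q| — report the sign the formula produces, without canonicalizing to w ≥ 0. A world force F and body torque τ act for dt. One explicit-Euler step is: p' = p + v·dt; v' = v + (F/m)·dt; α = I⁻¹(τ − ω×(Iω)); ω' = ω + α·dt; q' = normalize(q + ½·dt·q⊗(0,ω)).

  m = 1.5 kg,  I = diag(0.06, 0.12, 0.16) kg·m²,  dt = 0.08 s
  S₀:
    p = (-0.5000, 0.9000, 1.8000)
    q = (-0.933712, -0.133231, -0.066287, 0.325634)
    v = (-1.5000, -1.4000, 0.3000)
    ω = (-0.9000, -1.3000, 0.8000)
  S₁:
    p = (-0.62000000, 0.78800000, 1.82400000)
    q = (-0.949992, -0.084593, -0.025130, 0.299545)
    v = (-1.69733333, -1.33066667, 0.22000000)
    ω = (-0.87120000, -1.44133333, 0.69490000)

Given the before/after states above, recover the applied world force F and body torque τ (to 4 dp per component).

Δv = v₁−v₀ = (-0.19733333, 0.06933333, -0.08000000)
applied force F = (-3.7000, 1.3000, -1.5000)
ω₁ − ω₀ = (0.02880000, -0.14133333, -0.10510000)
applied torque τ = (-0.0200, -0.1400, -0.1400)

F = (-3.7000, 1.3000, -1.5000)
τ = (-0.0200, -0.1400, -0.1400)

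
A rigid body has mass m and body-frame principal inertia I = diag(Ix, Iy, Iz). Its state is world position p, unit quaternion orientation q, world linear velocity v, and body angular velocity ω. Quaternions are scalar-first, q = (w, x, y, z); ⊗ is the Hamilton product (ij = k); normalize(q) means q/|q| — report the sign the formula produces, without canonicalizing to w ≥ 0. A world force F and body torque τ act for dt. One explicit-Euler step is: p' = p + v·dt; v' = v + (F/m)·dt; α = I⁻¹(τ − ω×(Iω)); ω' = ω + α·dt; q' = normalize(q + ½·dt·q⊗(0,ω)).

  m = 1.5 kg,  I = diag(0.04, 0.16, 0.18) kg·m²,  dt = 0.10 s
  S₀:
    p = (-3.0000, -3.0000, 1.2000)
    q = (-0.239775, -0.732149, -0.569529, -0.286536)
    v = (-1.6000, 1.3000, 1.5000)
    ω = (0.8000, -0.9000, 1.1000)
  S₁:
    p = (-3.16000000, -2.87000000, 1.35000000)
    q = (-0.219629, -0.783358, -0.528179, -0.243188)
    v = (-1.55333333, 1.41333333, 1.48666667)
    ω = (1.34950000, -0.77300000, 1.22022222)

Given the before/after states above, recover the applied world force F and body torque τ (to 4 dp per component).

F = (0.7000, 1.7000, -0.2000)
τ = (0.2000, 0.0800, 0.1300)

v₁ − v₀ = (0.04666667, 0.11333333, -0.01333333)
applied force F = (0.7000, 1.7000, -0.2000)
rate change Δω = (0.54950000, 0.12700000, 0.12022222)
gyro term ω₀×Iω₀ = (-0.0198, -0.1232, -0.0864)
applied torque τ = (0.2000, 0.0800, 0.1300)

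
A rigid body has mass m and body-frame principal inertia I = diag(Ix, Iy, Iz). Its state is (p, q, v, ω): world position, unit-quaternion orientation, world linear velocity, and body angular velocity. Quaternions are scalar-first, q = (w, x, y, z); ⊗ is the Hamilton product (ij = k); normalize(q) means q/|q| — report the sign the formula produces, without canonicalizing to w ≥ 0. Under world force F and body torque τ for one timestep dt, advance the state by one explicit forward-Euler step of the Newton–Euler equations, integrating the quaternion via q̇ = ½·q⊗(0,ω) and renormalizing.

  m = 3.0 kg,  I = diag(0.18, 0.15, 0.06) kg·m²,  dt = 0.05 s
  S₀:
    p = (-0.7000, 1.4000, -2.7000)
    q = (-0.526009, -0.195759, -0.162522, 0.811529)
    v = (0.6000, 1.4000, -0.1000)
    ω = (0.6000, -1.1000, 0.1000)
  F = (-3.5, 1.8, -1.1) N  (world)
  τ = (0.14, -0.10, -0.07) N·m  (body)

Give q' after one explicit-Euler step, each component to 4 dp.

q⊗(0,ω) = (-0.1424717, 0.5608243, 1.0851032, 0.2602472)
q' = normalize(q + ½dt·q⊗(0,ω)) = (-0.5293, -0.1816, -0.1353, 0.8176)

q' = (-0.5293, -0.1816, -0.1353, 0.8176)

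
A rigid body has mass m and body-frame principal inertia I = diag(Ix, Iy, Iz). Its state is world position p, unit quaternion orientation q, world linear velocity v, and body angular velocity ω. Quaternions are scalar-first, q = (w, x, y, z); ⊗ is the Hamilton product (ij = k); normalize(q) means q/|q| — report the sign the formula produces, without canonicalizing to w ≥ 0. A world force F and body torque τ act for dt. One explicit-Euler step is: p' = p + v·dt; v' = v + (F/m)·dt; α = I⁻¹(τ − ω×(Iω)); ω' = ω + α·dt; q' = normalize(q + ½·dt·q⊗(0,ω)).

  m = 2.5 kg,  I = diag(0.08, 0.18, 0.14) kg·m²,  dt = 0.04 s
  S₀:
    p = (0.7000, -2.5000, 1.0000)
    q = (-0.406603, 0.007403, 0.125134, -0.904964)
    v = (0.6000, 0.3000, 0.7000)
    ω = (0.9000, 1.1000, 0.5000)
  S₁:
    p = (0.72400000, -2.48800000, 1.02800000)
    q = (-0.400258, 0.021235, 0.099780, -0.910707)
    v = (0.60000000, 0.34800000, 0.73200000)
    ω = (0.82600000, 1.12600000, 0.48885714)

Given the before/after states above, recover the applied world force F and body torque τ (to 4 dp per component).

F = (0.0000, 3.0000, 2.0000)
τ = (-0.1700, 0.0900, 0.0600)

rate change Δω = (-0.07400000, 0.02600000, -0.01114286)
I·α + gyro = (-0.1700, 0.0900, 0.0600)
v₁ − v₀ = (0.00000000, 0.04800000, 0.03200000)
F = m·Δv/dt = (0.0000, 3.0000, 2.0000)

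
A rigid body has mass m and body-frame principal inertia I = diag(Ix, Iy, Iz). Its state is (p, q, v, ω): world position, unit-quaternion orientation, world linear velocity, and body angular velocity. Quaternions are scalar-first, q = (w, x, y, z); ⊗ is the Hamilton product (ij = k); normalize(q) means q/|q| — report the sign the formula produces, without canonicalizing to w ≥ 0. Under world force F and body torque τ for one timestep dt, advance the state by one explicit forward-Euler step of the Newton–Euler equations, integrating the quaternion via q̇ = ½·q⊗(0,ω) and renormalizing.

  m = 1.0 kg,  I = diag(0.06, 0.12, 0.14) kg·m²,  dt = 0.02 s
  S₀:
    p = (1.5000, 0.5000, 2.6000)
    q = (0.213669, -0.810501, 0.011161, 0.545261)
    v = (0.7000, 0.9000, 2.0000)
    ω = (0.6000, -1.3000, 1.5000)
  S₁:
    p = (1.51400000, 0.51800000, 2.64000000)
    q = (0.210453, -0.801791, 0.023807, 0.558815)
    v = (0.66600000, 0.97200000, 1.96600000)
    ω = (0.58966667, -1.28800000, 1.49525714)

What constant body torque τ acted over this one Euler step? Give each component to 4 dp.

τ = (-0.0700, 0.0000, -0.0800)

rate change Δω = (-0.01033333, 0.01200000, -0.00474286)
ω₀×(Iω₀) = (-0.0390, -0.0720, -0.0468)
applied torque τ = (-0.0700, 0.0000, -0.0800)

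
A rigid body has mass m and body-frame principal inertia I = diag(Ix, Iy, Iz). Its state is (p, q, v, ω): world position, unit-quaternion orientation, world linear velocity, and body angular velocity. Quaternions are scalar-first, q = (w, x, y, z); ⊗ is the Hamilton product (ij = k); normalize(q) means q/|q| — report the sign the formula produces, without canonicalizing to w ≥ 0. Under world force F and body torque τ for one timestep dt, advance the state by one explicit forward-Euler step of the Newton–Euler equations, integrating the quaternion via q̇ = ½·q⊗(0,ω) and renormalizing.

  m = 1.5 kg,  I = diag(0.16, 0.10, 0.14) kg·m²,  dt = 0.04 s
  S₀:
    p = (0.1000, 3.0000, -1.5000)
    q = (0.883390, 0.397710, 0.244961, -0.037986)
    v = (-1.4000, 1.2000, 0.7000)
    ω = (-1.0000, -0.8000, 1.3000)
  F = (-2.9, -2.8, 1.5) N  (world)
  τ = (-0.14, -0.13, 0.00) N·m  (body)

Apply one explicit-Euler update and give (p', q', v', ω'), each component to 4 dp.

p' = (0.0440, 3.0480, -1.4720)
q' = (0.8957, 0.3855, 0.2211, -0.0165)
v' = (-1.4773, 1.1253, 0.7400)
ω' = (-1.0246, -0.8416, 1.3137)

(τ − ω×Iω)/I = (-0.6150, -1.0400, 0.3429)
ω + α·dt = (-1.0246, -0.8416, 1.3137)
2q̇ = q⊗(0,ω) = (0.6430606, -0.5953295, -1.1857490, 1.0752000)
updated quaternion q' = (0.8957, 0.3855, 0.2211, -0.0165)
a = F/m = (-1.9333, -1.8667, 1.0000)
p + v·dt = (0.0440, 3.0480, -1.4720)
new velocity v' = (-1.4773, 1.1253, 0.7400)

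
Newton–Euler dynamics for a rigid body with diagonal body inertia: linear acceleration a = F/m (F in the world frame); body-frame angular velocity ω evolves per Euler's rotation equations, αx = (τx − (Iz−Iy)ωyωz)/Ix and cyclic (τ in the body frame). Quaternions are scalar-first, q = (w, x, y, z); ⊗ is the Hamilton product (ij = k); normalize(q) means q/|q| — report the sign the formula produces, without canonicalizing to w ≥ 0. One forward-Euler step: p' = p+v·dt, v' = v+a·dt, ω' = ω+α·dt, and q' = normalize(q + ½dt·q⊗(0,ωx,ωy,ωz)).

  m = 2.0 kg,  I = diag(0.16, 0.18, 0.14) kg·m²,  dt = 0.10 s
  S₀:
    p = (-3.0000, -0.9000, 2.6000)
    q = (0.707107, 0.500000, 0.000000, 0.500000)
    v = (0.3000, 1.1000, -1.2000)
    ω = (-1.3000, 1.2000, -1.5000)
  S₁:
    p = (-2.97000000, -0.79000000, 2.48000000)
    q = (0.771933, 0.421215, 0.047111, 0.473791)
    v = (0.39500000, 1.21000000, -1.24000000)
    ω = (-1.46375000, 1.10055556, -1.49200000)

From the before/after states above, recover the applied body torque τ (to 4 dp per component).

Δω = ω₁−ω₀ = (-0.16375000, -0.09944444, 0.00800000)
ω₀×(Iω₀) = (0.0720, 0.0390, -0.0312)
I·α + gyro = (-0.1900, -0.1400, -0.0200)

τ = (-0.1900, -0.1400, -0.0200)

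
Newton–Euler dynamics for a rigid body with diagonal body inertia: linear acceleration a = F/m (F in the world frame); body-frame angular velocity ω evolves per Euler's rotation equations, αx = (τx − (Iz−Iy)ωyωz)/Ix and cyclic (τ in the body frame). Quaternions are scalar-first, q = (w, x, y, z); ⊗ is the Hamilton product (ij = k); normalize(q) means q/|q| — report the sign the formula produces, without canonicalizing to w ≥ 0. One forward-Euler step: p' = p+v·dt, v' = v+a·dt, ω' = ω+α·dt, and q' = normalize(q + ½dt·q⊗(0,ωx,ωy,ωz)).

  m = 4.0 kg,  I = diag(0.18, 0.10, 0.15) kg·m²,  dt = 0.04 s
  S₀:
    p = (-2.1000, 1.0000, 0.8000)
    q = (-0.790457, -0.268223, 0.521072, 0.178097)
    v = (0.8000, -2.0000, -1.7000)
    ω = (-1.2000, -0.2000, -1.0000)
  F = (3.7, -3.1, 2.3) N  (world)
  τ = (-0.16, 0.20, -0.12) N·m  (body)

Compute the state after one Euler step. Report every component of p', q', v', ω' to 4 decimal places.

p + v·dt = (-2.0680, 0.9200, 0.7320)
new velocity v' = (0.8370, -2.0310, -1.6770)
(τ − ω×Iω)/I = (-0.9444, 1.6400, -0.6720)
ω + α·dt = (-1.2378, -0.1344, -1.0269)
q⊗(0,ω) = (-0.0395562, 0.4630958, -0.3238480, 1.4693880)
q' = normalize(q + ½dt·q⊗(0,ω)) = (-0.7909, -0.2588, 0.5143, 0.2074)

p' = (-2.0680, 0.9200, 0.7320)
q' = (-0.7909, -0.2588, 0.5143, 0.2074)
v' = (0.8370, -2.0310, -1.6770)
ω' = (-1.2378, -0.1344, -1.0269)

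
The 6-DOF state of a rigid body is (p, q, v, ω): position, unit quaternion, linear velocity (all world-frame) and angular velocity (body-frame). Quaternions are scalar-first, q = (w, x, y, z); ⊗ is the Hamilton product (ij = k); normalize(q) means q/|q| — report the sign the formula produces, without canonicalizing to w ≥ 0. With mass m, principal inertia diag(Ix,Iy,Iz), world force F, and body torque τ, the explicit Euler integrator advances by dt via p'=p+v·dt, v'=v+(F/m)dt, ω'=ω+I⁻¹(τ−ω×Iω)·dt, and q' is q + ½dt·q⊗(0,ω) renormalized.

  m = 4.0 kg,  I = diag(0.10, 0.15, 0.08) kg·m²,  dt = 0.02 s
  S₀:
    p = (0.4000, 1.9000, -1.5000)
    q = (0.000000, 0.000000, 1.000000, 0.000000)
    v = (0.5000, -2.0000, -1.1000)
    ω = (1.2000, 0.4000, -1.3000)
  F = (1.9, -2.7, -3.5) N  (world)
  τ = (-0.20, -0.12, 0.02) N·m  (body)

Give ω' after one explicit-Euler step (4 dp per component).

(τ − ω×Iω)/I = (-2.3640, -0.5920, -0.0500)
ω' = ω + α·dt = (1.1527, 0.3882, -1.3010)

ω' = (1.1527, 0.3882, -1.3010)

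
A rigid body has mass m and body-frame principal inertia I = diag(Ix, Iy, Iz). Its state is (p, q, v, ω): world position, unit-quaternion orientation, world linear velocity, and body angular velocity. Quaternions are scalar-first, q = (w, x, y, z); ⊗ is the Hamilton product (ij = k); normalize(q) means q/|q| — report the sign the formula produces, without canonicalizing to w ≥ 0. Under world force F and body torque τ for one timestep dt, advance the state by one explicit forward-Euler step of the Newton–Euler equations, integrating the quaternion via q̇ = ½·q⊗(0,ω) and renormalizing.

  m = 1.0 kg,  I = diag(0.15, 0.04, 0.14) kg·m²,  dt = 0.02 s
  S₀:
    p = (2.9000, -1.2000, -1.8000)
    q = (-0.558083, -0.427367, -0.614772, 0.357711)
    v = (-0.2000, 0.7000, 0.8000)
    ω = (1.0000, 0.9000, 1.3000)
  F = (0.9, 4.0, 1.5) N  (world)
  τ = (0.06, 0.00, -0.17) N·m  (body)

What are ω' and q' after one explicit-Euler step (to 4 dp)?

precession coupling ω×(Iω) = (0.1170, 0.0130, -0.0990)
α = I⁻¹(τ − ω×Iω) = (-0.3800, -0.3250, -0.5071)
ω + α·dt = (0.9924, 0.8935, 1.2899)
2q̇ = q⊗(0,ω) = (0.5156375, -1.6792265, 0.4110134, -0.4953662)
updated quaternion q' = (-0.5528, -0.4441, -0.6106, 0.3527)

ω' = (0.9924, 0.8935, 1.2899)
q' = (-0.5528, -0.4441, -0.6106, 0.3527)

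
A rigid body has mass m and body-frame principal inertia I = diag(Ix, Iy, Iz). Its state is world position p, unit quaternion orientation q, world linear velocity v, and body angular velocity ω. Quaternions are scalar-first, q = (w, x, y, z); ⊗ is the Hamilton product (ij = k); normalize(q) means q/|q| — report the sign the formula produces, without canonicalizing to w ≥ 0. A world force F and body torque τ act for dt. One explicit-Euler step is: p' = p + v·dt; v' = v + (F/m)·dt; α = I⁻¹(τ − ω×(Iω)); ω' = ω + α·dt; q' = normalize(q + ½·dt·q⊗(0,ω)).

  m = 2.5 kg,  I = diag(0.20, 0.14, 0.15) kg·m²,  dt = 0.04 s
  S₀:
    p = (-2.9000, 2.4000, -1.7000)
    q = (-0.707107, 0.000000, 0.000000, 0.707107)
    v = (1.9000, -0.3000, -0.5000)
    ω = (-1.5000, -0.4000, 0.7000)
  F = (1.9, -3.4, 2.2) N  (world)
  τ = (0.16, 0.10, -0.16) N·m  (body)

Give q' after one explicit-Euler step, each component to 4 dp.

q' = (-0.7166, 0.0269, -0.0155, 0.6968)

2q̇ = q⊗(0,ω) = (-0.4949749, 1.3435033, -0.7778177, -0.4949749)
q + ½dt·q⊗(0,ω), renormalized = (-0.7166, 0.0269, -0.0155, 0.6968)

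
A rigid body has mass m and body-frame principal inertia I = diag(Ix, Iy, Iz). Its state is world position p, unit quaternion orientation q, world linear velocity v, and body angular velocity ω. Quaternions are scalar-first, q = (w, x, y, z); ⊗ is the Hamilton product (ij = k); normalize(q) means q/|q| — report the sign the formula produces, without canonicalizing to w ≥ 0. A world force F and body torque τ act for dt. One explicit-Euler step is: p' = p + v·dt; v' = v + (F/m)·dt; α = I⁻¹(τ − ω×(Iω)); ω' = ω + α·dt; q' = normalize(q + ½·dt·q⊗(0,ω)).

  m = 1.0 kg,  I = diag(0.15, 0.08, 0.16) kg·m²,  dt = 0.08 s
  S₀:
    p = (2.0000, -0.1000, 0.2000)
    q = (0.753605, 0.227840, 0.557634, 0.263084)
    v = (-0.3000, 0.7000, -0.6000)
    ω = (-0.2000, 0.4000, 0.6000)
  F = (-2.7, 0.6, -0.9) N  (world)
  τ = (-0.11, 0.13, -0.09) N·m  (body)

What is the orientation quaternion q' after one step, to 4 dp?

2q̇ = q⊗(0,ω) = (-0.3353360, 0.0786258, 0.1121212, 0.6548258)
q' = normalize(q + ½dt·q⊗(0,ω)) = (0.7399, 0.2309, 0.5619, 0.2891)

q' = (0.7399, 0.2309, 0.5619, 0.2891)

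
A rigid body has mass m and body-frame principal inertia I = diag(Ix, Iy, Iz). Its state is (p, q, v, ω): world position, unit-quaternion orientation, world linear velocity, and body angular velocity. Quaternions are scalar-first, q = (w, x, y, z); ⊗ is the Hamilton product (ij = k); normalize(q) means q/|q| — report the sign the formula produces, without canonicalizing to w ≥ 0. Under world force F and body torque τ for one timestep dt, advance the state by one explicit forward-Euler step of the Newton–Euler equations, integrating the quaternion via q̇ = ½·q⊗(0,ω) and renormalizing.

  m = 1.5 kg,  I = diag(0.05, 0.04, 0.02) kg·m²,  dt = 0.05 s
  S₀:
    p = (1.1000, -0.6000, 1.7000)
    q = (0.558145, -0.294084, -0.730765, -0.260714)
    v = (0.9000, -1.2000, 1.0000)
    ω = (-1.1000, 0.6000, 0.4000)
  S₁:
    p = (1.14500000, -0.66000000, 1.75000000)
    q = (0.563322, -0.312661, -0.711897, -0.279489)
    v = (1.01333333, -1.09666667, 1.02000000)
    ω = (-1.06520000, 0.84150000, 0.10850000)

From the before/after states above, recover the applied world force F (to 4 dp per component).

F = (3.4000, 3.1000, 0.6000)

velocity change Δv = (0.11333333, 0.10333333, 0.02000000)
m·(v₁−v₀)/dt = (3.4000, 3.1000, 0.6000)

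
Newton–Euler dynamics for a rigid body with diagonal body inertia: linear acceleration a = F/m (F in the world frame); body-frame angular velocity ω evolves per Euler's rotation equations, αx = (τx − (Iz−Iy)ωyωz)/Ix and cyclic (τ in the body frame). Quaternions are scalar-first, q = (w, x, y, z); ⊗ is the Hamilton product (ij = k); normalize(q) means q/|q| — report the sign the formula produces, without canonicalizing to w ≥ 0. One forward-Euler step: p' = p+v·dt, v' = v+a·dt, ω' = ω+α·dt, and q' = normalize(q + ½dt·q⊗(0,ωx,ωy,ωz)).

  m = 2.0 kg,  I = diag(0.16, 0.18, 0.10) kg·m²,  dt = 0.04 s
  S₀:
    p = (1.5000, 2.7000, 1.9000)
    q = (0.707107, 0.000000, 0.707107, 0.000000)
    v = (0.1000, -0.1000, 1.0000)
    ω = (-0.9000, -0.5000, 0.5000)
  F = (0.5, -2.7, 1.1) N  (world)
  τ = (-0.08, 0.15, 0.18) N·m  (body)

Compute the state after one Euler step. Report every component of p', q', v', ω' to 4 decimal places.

a = F/m = (0.2500, -1.3500, 0.5500)
p + v·dt = (1.5040, 2.6960, 1.9400)
new velocity v' = (0.1100, -0.1540, 1.0220)
ω×(Iω) gyroscopic = (0.0200, -0.0270, 0.0090)
angular accel α = (-0.6250, 0.9833, 1.7100)
ω + α·dt = (-0.9250, -0.4607, 0.5684)
2q̇ = q⊗(0,ω) = (0.3535535, -0.2828428, -0.3535535, 0.9899498)
updated quaternion q' = (0.7140, -0.0057, 0.6999, 0.0198)

p' = (1.5040, 2.6960, 1.9400)
q' = (0.7140, -0.0057, 0.6999, 0.0198)
v' = (0.1100, -0.1540, 1.0220)
ω' = (-0.9250, -0.4607, 0.5684)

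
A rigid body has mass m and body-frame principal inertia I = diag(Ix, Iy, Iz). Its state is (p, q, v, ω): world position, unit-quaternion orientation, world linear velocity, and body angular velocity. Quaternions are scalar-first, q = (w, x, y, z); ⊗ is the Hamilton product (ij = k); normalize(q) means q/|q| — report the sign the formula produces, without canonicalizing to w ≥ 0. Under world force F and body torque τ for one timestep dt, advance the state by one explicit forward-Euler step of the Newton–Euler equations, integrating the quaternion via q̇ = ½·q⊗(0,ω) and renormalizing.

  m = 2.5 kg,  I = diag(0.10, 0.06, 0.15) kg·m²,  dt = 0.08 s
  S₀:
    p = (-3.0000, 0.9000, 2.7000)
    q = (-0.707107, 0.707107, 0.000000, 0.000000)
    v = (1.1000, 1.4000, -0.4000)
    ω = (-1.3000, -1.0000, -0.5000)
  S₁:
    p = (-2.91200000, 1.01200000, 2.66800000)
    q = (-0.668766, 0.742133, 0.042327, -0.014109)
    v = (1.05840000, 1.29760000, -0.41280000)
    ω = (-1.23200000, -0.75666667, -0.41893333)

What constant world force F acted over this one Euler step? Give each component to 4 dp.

F = (-1.3000, -3.2000, -0.4000)

v₁ − v₀ = (-0.04160000, -0.10240000, -0.01280000)
applied force F = (-1.3000, -3.2000, -0.4000)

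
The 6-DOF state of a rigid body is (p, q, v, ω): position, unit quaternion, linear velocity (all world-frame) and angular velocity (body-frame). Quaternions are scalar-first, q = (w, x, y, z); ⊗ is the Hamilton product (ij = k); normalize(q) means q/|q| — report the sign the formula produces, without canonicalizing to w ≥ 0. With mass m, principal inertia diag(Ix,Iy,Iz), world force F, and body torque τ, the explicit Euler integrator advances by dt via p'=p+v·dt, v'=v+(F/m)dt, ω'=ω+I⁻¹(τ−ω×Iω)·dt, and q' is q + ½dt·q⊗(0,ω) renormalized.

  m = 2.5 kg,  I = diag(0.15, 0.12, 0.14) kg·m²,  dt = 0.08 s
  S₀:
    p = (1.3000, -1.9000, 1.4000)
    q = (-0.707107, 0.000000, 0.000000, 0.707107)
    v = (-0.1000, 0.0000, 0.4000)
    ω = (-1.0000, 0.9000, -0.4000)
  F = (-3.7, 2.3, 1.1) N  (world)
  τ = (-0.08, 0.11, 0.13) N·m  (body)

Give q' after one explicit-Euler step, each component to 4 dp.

q⊗(0,ω) = (0.2828428, 0.0707107, -1.3435033, 0.2828428)
q + ½dt·q⊗(0,ω), renormalized = (-0.6947, 0.0028, -0.0537, 0.7173)

q' = (-0.6947, 0.0028, -0.0537, 0.7173)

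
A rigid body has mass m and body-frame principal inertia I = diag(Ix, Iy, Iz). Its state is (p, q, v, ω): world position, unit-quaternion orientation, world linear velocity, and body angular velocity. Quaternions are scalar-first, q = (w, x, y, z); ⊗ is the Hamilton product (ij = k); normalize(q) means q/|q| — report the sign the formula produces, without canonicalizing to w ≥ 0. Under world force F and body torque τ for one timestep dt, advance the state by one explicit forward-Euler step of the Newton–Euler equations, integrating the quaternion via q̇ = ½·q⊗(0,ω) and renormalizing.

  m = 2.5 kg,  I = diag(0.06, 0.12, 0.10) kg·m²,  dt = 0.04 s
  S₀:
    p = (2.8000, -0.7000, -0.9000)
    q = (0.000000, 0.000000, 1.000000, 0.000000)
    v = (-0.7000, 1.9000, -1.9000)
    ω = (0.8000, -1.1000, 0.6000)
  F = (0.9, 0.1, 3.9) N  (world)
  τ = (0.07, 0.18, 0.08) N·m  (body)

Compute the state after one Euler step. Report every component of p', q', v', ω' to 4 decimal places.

(τ − ω×Iω)/I = (0.9467, 1.6600, 1.3280)
ω' = ω + α·dt = (0.8379, -1.0336, 0.6531)
2q̇ = q⊗(0,ω) = (1.1000000, 0.6000000, 0.0000000, -0.8000000)
q + ½dt·q⊗(0,ω), renormalized = (0.0220, 0.0120, 0.9996, -0.0160)
linear accel F/m = (0.3600, 0.0400, 1.5600)
p + v·dt = (2.7720, -0.6240, -0.9760)
new velocity v' = (-0.6856, 1.9016, -1.8376)

p' = (2.7720, -0.6240, -0.9760)
q' = (0.0220, 0.0120, 0.9996, -0.0160)
v' = (-0.6856, 1.9016, -1.8376)
ω' = (0.8379, -1.0336, 0.6531)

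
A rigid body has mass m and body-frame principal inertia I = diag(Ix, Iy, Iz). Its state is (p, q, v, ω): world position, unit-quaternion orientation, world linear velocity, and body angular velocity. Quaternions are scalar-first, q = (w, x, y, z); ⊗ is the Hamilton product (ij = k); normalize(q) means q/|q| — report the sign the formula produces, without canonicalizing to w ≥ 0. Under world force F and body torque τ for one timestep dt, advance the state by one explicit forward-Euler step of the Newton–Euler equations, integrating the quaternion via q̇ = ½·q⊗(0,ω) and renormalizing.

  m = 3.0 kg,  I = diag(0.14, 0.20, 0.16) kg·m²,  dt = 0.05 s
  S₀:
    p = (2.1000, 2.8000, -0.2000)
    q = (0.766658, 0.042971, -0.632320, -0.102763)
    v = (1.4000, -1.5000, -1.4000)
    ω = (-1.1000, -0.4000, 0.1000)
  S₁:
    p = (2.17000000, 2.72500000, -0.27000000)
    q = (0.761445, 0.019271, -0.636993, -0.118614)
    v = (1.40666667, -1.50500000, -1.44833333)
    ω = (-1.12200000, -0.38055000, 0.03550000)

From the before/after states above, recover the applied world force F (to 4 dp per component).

F = (0.4000, -0.3000, -2.9000)

velocity change Δv = (0.00666667, -0.00500000, -0.04833333)
applied force F = (0.4000, -0.3000, -2.9000)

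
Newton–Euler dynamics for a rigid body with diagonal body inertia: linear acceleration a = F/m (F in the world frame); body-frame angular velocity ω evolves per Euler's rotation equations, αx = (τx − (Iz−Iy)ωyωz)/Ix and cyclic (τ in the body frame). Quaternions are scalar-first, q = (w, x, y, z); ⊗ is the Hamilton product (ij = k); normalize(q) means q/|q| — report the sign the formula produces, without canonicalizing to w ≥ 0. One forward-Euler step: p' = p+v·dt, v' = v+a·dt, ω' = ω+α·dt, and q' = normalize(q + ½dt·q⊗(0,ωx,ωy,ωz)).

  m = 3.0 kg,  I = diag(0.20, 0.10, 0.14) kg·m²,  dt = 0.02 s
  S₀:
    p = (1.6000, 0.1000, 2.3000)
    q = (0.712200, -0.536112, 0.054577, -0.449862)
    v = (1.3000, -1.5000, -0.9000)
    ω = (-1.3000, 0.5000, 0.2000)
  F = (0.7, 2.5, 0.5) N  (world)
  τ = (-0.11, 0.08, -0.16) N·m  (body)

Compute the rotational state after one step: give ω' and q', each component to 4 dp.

ω' = (-1.3114, 0.5191, 0.1679)
q' = (0.7058, -0.5430, 0.0651, -0.4504)

α = I⁻¹(τ − ω×Iω) = (-0.5700, 0.9560, -1.6071)
ω' = ω + α·dt = (-1.3114, 0.5191, 0.1679)
q⊗(0,ω) = (-0.6342617, -0.6900136, 1.0481430, -0.0546659)
updated quaternion q' = (0.7058, -0.5430, 0.0651, -0.4504)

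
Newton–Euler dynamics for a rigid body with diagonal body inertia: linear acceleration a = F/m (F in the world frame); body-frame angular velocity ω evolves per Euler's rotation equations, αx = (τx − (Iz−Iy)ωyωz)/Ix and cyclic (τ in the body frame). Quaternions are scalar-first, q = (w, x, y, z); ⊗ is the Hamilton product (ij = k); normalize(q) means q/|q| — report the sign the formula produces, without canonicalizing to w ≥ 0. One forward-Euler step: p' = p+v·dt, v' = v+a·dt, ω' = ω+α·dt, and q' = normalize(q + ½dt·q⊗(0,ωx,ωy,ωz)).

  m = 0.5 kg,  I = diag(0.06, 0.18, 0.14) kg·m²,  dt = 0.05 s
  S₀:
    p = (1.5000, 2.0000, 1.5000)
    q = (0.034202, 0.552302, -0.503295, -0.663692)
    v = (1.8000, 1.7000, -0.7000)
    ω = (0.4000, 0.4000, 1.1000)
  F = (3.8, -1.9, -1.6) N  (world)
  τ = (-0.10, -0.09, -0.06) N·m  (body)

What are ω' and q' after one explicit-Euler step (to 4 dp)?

angular accel α = (-1.3733, -0.3044, -0.5657)
ω' = ω + α·dt = (0.3313, 0.3848, 1.0717)
Hamilton product q⊗(0,ω) = (0.7104584, -0.2744669, -0.8593282, 0.4598610)
q' = normalize(q + ½dt·q⊗(0,ω)) = (0.0519, 0.5452, -0.5245, -0.6519)

ω' = (0.3313, 0.3848, 1.0717)
q' = (0.0519, 0.5452, -0.5245, -0.6519)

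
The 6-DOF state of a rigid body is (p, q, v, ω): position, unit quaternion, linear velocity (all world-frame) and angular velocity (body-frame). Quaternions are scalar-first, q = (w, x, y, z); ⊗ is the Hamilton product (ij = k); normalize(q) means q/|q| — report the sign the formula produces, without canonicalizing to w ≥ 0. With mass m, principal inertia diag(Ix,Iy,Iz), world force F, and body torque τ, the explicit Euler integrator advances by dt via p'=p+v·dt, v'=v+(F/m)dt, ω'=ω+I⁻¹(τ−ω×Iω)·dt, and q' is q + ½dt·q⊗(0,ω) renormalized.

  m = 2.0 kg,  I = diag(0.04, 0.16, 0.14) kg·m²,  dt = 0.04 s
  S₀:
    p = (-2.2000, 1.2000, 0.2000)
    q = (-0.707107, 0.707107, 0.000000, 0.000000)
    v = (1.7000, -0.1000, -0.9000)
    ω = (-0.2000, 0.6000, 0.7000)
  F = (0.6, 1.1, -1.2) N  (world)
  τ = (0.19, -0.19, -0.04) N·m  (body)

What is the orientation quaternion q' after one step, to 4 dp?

Hamilton product q⊗(0,ω) = (0.1414214, 0.1414214, -0.9192391, -0.0707107)
updated quaternion q' = (-0.7042, 0.7098, -0.0184, -0.0014)

q' = (-0.7042, 0.7098, -0.0184, -0.0014)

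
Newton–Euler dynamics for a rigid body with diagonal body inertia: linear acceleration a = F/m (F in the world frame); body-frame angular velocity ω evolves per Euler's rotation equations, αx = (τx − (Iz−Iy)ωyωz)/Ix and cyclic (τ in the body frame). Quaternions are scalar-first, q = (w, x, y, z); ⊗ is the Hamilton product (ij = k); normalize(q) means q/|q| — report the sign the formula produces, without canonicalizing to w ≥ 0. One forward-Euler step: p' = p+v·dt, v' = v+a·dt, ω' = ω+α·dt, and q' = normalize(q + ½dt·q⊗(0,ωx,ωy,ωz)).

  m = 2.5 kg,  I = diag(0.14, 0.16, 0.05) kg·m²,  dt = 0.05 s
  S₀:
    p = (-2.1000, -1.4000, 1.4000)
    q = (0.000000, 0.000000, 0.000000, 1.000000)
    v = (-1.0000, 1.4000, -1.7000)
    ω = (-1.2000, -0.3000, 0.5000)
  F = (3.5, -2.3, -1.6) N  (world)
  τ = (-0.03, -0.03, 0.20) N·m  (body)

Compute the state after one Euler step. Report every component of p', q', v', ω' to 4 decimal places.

p' = (-2.1500, -1.3300, 1.3150)
q' = (-0.0125, 0.0075, -0.0300, 0.9994)
v' = (-0.9300, 1.3540, -1.7320)
ω' = (-1.2166, -0.2925, 0.6928)

angular accel α = (-0.3321, 0.1500, 3.8560)
ω' = ω + α·dt = (-1.2166, -0.2925, 0.6928)
q⊗(0,ω) = (-0.5000000, 0.3000000, -1.2000000, 0.0000000)
q + ½dt·q⊗(0,ω), renormalized = (-0.0125, 0.0075, -0.0300, 0.9994)
p + v·dt = (-2.1500, -1.3300, 1.3150)
new velocity v' = (-0.9300, 1.3540, -1.7320)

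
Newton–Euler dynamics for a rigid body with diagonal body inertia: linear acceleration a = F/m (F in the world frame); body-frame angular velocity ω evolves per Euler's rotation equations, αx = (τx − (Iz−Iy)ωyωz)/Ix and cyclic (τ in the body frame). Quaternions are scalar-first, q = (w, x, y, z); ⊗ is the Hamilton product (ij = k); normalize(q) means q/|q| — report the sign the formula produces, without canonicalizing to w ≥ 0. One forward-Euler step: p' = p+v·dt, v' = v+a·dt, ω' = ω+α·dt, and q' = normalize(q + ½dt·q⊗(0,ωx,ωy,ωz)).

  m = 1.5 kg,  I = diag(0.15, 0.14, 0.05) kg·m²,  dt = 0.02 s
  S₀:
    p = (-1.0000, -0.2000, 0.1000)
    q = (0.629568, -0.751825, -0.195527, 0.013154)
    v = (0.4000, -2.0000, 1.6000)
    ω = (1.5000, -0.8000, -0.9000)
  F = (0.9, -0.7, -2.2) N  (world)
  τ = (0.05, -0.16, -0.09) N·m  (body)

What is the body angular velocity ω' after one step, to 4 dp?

α = I⁻¹(τ − ω×Iω) = (0.7653, -0.1786, -2.0400)
ω' = ω + α·dt = (1.5153, -0.8036, -0.9408)

ω' = (1.5153, -0.8036, -0.9408)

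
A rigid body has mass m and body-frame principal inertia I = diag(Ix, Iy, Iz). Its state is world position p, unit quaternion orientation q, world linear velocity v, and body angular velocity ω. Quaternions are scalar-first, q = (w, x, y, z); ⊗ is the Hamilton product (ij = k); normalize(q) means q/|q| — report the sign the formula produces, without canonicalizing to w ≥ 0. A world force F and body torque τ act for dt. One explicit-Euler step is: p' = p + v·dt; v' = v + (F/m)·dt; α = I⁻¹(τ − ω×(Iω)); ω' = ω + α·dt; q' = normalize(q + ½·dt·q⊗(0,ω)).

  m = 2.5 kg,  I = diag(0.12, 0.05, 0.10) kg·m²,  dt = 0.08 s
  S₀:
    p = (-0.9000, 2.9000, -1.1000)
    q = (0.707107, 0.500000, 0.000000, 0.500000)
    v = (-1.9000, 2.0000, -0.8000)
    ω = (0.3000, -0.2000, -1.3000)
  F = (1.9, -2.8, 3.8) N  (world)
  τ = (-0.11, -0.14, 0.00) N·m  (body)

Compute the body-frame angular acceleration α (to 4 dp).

α = (-1.0250, -2.6440, -0.0420)

ω×(Iω) gyroscopic = (0.0130, -0.0078, 0.0042)
α = I⁻¹(τ − ω×Iω) = (-1.0250, -2.6440, -0.0420)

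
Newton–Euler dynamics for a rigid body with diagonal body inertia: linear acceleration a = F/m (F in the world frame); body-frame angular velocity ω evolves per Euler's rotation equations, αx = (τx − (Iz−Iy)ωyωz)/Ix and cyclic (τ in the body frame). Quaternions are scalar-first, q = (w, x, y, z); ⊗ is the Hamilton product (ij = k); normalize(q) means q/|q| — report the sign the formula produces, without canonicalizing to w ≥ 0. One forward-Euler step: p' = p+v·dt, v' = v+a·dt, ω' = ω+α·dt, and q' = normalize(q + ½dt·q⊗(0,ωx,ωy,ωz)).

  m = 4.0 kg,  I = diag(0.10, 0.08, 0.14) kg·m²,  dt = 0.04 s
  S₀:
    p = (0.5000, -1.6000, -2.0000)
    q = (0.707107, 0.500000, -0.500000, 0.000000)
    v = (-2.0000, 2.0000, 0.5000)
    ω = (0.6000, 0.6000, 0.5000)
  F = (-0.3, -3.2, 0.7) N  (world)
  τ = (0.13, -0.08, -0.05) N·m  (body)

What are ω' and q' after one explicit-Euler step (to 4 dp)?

ω' = (0.6448, 0.5660, 0.4878)
q' = (0.7070, 0.5034, -0.4964, 0.0191)

α = I⁻¹(τ − ω×Iω) = (1.1200, -0.8500, -0.3057)
ω' = ω + α·dt = (0.6448, 0.5660, 0.4878)
2q̇ = q⊗(0,ω) = (0.0000000, 0.1742642, 0.1742642, 0.9535535)
q' = normalize(q + ½dt·q⊗(0,ω)) = (0.7070, 0.5034, -0.4964, 0.0191)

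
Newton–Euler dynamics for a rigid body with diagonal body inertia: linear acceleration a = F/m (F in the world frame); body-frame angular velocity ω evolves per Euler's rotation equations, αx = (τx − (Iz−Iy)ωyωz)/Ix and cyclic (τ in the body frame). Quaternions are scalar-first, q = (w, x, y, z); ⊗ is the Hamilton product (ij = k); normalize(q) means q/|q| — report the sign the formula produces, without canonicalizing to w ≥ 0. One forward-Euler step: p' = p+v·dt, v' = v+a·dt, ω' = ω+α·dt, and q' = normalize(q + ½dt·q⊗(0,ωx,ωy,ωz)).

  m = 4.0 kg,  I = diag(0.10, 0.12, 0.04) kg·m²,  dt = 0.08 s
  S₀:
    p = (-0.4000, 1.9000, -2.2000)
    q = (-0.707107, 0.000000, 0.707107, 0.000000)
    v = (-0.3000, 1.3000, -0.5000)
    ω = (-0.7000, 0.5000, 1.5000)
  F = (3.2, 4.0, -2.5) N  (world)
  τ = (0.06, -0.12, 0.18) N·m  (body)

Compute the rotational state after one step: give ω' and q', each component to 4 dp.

ω' = (-0.6040, 0.4620, 1.8740)
q' = (-0.7195, 0.0621, 0.6913, -0.0226)

precession coupling ω×(Iω) = (-0.0600, -0.0630, -0.0070)
angular accel α = (1.2000, -0.4750, 4.6750)
ω + α·dt = (-0.6040, 0.4620, 1.8740)
q⊗(0,ω) = (-0.3535535, 1.5556354, -0.3535535, -0.5656856)
q + ½dt·q⊗(0,ω), renormalized = (-0.7195, 0.0621, 0.6913, -0.0226)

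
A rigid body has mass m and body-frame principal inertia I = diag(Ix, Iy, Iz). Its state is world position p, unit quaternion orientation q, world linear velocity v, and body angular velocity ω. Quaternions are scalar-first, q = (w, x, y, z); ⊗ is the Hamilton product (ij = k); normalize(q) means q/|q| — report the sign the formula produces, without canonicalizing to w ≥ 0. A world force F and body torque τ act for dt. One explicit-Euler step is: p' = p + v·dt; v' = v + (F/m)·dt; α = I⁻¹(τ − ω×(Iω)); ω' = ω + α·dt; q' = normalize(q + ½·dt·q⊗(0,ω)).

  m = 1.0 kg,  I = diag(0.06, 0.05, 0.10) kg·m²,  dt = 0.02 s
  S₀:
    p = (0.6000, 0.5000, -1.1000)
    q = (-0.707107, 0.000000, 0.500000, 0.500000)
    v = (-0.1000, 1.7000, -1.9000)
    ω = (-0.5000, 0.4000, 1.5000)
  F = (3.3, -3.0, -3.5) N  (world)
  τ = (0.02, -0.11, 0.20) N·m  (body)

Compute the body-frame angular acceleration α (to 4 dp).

α = (-0.1667, -2.8000, 1.9800)

ω×(Iω) gyroscopic = (0.0300, 0.0300, 0.0020)
(τ − ω×Iω)/I = (-0.1667, -2.8000, 1.9800)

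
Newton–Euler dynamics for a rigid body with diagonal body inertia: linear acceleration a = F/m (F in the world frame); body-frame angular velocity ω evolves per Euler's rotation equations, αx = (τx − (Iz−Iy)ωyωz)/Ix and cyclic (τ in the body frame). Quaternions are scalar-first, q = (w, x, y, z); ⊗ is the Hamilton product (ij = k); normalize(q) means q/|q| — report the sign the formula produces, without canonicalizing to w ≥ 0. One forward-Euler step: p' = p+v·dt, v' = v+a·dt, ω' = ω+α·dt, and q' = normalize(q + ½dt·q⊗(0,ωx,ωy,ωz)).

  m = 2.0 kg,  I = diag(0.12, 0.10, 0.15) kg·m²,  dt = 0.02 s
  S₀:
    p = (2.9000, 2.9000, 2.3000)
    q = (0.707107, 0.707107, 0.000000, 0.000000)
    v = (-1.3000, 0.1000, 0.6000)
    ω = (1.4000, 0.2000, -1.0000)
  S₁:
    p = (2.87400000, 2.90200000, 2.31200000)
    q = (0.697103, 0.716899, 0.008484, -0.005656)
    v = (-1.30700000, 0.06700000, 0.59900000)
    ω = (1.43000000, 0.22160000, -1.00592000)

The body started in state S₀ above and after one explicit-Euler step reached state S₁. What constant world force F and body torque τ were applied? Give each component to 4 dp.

F = (-0.7000, -3.3000, -0.1000)
τ = (0.1700, 0.1500, -0.0500)

v₁ − v₀ = (-0.00700000, -0.03300000, -0.00100000)
F = m·Δv/dt = (-0.7000, -3.3000, -0.1000)
ω₁ − ω₀ = (0.03000000, 0.02160000, -0.00592000)
I·α + gyro = (0.1700, 0.1500, -0.0500)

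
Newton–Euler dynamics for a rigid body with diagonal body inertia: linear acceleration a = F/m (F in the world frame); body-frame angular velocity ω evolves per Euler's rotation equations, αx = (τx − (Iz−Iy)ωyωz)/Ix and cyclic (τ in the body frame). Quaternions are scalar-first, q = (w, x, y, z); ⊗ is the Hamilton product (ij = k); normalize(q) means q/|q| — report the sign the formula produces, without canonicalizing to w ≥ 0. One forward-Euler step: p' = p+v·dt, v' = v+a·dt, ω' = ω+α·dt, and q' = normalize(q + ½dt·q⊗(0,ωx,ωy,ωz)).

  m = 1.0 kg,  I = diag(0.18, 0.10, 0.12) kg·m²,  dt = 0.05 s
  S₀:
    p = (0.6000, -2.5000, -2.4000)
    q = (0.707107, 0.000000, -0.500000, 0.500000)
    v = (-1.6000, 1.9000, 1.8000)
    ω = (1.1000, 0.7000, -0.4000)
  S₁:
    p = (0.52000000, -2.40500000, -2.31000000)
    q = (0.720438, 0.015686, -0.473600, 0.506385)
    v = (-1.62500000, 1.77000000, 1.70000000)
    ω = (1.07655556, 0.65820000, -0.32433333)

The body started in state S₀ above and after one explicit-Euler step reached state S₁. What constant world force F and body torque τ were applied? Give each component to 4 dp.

F = (-0.5000, -2.6000, -2.0000)
τ = (-0.0900, -0.1100, 0.1200)

Δω = ω₁−ω₀ = (-0.02344444, -0.04180000, 0.07566667)
gyro term ω₀×Iω₀ = (-0.0056, -0.0264, -0.0616)
τ = I·(Δω/dt) + ω₀×(Iω₀) = (-0.0900, -0.1100, 0.1200)
velocity change Δv = (-0.02500000, -0.13000000, -0.10000000)
applied force F = (-0.5000, -2.6000, -2.0000)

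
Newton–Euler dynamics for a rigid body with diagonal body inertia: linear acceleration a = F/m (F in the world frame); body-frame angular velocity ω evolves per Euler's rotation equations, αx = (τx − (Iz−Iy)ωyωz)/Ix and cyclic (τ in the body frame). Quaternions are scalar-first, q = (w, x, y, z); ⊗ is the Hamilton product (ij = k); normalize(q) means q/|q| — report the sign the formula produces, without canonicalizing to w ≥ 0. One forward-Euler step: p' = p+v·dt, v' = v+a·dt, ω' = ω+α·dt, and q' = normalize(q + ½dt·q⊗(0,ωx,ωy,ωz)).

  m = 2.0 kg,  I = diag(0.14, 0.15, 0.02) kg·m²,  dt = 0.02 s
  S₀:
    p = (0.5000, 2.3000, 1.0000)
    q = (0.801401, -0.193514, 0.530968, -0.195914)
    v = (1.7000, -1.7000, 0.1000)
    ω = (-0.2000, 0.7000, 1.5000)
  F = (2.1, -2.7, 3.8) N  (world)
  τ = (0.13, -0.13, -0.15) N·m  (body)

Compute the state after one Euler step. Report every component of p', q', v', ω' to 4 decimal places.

precession coupling ω×(Iω) = (-0.1365, -0.0360, -0.0014)
angular accel α = (1.9036, -0.6267, -7.4300)
ω' = ω + α·dt = (-0.1619, 0.6875, 1.3514)
2q̇ = q⊗(0,ω) = (-0.1165094, 0.7733116, 0.8904345, 1.1728353)
q + ½dt·q⊗(0,ω), renormalized = (0.8001, -0.1858, 0.5398, -0.1842)
p + v·dt = (0.5340, 2.2660, 1.0020)
new velocity v' = (1.7210, -1.7270, 0.1380)

p' = (0.5340, 2.2660, 1.0020)
q' = (0.8001, -0.1858, 0.5398, -0.1842)
v' = (1.7210, -1.7270, 0.1380)
ω' = (-0.1619, 0.6875, 1.3514)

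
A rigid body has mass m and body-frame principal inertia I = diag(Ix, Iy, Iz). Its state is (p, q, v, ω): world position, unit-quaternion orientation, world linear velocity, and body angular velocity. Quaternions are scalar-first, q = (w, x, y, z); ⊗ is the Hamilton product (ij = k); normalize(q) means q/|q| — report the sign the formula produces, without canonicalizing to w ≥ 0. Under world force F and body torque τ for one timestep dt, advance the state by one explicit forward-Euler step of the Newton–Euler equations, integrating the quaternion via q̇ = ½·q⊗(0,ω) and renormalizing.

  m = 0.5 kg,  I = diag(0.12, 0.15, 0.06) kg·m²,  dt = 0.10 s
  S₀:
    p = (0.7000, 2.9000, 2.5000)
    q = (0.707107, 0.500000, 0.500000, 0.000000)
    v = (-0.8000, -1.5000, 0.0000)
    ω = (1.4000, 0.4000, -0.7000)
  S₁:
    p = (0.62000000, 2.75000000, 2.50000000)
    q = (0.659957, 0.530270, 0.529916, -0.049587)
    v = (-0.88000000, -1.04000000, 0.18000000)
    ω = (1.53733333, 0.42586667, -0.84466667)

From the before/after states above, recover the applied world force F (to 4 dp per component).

v₁ − v₀ = (-0.08000000, 0.46000000, 0.18000000)
F = m·Δv/dt = (-0.4000, 2.3000, 0.9000)

F = (-0.4000, 2.3000, 0.9000)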